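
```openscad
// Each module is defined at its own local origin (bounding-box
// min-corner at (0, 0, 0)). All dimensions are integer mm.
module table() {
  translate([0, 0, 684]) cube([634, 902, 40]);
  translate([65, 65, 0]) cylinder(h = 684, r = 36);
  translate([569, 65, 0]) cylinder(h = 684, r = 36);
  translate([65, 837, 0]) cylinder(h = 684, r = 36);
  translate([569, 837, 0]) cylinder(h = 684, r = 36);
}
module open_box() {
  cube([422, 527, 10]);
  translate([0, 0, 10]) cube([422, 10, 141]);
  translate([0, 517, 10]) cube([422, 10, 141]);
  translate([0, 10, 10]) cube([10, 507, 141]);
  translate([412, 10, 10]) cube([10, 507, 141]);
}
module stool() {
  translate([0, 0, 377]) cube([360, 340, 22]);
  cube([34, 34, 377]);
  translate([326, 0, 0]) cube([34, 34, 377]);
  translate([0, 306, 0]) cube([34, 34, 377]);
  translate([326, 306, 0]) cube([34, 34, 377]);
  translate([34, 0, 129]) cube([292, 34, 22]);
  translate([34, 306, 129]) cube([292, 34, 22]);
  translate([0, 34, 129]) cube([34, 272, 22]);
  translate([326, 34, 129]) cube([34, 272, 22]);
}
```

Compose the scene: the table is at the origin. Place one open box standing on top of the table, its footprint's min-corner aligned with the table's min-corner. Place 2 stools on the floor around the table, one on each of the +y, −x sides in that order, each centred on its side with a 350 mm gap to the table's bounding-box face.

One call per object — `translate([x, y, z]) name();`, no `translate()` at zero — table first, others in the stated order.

table();
translate([0, 0, 724]) open_box();
translate([137, 1252, 0]) stool();
translate([-710, 281, 0]) stool();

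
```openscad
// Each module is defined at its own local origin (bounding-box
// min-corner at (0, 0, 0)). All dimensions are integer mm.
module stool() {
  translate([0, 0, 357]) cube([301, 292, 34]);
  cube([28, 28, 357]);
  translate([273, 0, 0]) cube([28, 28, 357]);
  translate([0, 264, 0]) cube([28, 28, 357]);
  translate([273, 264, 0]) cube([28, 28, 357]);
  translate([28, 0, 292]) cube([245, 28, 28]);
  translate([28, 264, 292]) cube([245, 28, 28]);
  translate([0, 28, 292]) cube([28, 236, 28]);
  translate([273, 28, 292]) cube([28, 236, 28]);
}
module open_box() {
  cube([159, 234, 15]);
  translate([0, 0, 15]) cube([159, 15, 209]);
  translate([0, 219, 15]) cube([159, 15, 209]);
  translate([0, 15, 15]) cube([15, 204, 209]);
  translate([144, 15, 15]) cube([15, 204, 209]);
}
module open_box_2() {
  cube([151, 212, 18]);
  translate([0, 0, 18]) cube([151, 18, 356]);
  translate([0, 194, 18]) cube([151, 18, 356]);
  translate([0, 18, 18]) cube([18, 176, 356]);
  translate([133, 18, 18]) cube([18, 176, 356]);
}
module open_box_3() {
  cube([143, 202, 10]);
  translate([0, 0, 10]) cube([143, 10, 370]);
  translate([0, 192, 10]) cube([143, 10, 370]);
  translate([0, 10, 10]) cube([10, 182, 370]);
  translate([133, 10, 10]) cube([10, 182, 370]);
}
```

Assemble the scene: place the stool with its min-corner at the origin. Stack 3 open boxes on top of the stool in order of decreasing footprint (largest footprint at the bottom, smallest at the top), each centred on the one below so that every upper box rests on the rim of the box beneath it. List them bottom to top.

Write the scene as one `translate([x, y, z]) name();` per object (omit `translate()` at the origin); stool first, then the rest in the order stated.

stool();
translate([71, 29, 391]) open_box();
translate([75, 40, 615]) open_box_2();
translate([79, 45, 989]) open_box_3();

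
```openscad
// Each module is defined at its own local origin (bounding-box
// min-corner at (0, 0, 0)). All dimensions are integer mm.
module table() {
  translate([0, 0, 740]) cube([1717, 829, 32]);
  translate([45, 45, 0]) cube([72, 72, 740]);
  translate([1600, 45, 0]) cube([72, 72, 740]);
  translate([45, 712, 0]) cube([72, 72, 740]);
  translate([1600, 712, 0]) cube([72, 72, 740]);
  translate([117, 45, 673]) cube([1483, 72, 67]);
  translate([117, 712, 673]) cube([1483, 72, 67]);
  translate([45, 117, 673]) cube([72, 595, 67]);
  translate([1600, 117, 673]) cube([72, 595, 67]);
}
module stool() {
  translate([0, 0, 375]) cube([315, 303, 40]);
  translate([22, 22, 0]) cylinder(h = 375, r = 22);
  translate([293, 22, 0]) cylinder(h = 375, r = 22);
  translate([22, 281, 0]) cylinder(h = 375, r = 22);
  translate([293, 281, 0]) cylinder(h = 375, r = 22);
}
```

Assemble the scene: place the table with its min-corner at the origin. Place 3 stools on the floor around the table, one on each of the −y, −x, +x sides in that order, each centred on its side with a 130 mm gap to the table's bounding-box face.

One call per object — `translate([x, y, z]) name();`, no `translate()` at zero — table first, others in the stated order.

table();
translate([701, -433, 0]) stool();
translate([-445, 263, 0]) stool();
translate([1847, 263, 0]) stool();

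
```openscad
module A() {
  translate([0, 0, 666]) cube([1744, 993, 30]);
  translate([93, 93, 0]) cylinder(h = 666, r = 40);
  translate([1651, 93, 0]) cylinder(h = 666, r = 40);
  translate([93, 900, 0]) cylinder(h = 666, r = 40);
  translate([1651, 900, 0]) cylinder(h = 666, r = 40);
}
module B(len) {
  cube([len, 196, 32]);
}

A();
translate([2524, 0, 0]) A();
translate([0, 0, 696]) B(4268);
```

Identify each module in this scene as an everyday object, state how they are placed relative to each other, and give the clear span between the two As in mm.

A is a table. B is a beam. A beam spans the tops of two tables. The clear span between the two tables is 780 mm.

Second table starts at x = 2524; first ends at x = 1744; clear span = 2524 − 1744 = 780 mm.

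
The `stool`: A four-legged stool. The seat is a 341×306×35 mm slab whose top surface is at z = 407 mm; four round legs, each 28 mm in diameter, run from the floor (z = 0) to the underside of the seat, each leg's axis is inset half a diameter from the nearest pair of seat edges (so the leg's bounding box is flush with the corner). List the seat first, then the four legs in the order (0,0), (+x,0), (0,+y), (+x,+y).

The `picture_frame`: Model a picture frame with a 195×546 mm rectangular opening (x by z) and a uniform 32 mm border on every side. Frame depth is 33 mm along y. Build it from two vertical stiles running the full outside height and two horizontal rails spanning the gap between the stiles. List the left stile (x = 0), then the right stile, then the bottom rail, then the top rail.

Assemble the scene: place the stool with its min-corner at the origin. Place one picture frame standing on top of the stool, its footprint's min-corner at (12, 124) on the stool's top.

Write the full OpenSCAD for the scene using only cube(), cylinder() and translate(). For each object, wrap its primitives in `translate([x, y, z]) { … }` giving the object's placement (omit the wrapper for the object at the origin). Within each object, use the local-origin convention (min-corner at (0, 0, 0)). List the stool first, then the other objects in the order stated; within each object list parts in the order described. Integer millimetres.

translate([0, 0, 372]) cube([341, 306, 35]);
translate([14, 14, 0]) cylinder(h = 372, r = 14);
translate([327, 14, 0]) cylinder(h = 372, r = 14);
translate([14, 292, 0]) cylinder(h = 372, r = 14);
translate([327, 292, 0]) cylinder(h = 372, r = 14);
translate([12, 124, 407]) {
  cube([32, 33, 610]);
  translate([227, 0, 0]) cube([32, 33, 610]);
  translate([32, 0, 0]) cube([195, 33, 32]);
  translate([32, 0, 578]) cube([195, 33, 32]);
}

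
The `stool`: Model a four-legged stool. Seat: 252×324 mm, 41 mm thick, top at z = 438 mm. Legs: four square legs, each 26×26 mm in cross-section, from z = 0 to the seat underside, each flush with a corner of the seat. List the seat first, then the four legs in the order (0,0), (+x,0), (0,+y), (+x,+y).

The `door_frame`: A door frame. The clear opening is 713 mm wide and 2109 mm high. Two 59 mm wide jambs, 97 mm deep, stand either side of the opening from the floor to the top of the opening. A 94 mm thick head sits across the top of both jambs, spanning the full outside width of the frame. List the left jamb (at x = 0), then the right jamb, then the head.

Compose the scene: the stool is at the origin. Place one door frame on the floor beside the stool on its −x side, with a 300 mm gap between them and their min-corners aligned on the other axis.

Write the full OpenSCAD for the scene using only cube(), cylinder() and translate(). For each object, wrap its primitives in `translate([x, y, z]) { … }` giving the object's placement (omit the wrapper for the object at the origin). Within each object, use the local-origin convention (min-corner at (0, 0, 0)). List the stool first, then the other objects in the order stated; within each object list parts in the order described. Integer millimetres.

translate([0, 0, 397]) cube([252, 324, 41]);
cube([26, 26, 397]);
translate([226, 0, 0]) cube([26, 26, 397]);
translate([0, 298, 0]) cube([26, 26, 397]);
translate([226, 298, 0]) cube([26, 26, 397]);
translate([-1131, 0, 0]) {
  cube([59, 97, 2109]);
  translate([772, 0, 0]) cube([59, 97, 2109]);
  translate([0, 0, 2109]) cube([831, 97, 94]);
}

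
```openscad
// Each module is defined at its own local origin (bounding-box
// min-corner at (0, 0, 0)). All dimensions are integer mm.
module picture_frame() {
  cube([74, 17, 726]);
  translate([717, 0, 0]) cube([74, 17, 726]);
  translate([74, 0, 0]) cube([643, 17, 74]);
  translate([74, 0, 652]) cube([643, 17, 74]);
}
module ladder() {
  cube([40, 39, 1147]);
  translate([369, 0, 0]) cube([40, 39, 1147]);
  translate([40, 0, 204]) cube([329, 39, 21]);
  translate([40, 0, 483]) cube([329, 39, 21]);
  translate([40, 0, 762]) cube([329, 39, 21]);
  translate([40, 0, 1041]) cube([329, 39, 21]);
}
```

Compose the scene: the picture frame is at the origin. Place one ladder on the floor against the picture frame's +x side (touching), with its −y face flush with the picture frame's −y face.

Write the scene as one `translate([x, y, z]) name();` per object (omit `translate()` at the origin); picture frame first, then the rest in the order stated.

picture_frame();
translate([791, 0, 0]) ladder();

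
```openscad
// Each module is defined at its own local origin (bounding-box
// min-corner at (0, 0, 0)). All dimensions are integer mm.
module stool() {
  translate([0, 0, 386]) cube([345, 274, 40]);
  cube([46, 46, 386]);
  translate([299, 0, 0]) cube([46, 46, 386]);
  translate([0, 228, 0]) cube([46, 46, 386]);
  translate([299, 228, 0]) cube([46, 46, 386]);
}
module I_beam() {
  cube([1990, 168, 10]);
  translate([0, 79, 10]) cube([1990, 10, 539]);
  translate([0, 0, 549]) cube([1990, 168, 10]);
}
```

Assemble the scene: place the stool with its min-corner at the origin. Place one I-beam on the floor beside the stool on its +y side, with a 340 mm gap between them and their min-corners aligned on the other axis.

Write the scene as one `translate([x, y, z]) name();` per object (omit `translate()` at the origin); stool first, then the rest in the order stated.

stool();
translate([0, 614, 0]) I_beam();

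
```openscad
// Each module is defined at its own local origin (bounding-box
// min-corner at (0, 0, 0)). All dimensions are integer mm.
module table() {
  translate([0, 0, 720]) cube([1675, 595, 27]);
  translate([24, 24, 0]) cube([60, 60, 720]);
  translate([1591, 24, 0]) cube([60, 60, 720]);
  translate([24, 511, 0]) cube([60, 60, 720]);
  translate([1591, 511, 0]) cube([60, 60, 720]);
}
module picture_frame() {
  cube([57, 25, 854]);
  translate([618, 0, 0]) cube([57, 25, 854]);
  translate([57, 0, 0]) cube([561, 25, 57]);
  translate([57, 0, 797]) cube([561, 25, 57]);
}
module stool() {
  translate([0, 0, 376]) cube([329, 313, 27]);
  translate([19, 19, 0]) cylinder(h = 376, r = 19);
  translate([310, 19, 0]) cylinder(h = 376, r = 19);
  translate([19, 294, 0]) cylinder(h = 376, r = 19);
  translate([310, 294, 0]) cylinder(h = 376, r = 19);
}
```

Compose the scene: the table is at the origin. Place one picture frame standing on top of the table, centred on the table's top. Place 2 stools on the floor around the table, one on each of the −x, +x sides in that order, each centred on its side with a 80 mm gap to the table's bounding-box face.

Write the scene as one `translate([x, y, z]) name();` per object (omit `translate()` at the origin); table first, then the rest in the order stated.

table();
translate([500, 285, 747]) picture_frame();
translate([-409, 141, 0]) stool();
translate([1755, 141, 0]) stool();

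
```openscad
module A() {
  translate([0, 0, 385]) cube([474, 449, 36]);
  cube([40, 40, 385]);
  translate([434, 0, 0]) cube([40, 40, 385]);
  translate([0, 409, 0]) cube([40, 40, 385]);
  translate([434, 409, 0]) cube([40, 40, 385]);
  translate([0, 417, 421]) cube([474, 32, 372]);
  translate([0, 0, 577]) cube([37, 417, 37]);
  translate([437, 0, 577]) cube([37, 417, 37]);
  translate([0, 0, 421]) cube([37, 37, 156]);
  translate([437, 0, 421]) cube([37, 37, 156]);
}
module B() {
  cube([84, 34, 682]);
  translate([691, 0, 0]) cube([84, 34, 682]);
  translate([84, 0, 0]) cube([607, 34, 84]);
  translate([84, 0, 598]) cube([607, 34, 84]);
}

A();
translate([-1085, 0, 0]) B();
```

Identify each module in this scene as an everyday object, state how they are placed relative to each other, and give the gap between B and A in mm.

A is a chair. B is a picture frame. The picture frame is on the floor beside the chair on its −x side. The gap between the picture frame and the chair is 310 mm.

The picture frame's nearest face is 310 mm from the chair's −x face.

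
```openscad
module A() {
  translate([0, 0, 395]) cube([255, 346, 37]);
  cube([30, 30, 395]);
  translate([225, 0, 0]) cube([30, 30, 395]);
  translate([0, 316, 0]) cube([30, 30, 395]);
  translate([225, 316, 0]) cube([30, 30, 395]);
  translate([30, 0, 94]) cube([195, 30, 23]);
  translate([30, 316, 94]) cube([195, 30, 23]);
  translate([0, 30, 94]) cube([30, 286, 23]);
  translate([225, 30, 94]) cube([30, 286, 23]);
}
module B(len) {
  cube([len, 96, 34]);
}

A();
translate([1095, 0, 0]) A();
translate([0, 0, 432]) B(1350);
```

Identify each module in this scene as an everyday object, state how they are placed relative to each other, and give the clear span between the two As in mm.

Second stool starts at x = 1095; first ends at x = 255; clear span = 1095 − 255 = 840 mm.

A is a stool. B is a beam. A beam spans the tops of two stools. The clear span between the two stools is 840 mm.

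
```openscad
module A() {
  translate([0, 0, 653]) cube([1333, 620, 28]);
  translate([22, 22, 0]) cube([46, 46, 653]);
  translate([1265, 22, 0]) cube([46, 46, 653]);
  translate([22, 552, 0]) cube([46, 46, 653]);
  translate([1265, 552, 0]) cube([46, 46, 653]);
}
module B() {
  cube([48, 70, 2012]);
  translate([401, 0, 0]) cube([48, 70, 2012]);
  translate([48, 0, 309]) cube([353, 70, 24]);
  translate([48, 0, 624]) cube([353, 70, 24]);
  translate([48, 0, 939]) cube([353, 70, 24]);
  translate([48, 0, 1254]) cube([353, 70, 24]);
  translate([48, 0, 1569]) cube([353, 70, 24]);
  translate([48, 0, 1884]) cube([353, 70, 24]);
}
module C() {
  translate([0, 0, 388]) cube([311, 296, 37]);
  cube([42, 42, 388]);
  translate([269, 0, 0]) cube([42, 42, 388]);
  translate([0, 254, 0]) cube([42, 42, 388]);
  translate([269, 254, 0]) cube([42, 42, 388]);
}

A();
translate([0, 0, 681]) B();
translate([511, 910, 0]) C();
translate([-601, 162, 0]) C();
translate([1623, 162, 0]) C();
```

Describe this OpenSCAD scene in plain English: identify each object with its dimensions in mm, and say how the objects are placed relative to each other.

A is a table: top 1333 mm (x) × 620 mm (y), 28 mm thick, upper face at z = 681 mm, on four 46×46 mm square legs, each inset 22 mm from the nearest pair of top edges, running from z = 0 to the bottom of the top.

B is a straight ladder. Two 48×70 mm vertical rails, 2012 mm tall, stand 449 mm apart (outside-to-outside) with their front faces coplanar on the −y side. 6 rungs, each 70 mm deep and 24 mm tall, span between the inner faces of the rails, front faces flush with the rails. The lowest rung's underside is at z = 309 mm and rungs are spaced 315 mm apart (underside to underside).

C is a simple wooden stool: a rectangular seat 311 mm (x) by 296 mm (y), 37 mm thick, top face at z = 425 mm, on four square legs, each 42×42 mm in cross-section. The legs rest on z = 0, each flush with a corner of the seat.

The ladder is on top of the table. Three stools sit around the table at the +y, −x, +x sides.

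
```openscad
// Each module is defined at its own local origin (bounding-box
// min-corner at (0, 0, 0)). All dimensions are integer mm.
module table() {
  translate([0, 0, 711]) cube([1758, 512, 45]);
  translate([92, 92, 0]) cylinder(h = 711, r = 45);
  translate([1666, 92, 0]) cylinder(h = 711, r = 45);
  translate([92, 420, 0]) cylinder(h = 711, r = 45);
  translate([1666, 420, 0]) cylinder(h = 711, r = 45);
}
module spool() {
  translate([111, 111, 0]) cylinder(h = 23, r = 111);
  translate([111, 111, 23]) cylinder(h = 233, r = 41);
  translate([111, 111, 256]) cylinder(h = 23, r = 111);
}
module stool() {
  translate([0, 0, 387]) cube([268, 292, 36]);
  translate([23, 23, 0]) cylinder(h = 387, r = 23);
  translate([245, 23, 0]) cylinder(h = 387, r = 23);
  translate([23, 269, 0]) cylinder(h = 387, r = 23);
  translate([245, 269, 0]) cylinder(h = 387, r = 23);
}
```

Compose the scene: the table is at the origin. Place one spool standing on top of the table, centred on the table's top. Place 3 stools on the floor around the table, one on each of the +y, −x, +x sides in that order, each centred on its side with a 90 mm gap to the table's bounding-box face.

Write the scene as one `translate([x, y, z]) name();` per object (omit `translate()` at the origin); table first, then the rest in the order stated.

table();
translate([768, 145, 756]) spool();
translate([745, 602, 0]) stool();
translate([-358, 110, 0]) stool();
translate([1848, 110, 0]) stool();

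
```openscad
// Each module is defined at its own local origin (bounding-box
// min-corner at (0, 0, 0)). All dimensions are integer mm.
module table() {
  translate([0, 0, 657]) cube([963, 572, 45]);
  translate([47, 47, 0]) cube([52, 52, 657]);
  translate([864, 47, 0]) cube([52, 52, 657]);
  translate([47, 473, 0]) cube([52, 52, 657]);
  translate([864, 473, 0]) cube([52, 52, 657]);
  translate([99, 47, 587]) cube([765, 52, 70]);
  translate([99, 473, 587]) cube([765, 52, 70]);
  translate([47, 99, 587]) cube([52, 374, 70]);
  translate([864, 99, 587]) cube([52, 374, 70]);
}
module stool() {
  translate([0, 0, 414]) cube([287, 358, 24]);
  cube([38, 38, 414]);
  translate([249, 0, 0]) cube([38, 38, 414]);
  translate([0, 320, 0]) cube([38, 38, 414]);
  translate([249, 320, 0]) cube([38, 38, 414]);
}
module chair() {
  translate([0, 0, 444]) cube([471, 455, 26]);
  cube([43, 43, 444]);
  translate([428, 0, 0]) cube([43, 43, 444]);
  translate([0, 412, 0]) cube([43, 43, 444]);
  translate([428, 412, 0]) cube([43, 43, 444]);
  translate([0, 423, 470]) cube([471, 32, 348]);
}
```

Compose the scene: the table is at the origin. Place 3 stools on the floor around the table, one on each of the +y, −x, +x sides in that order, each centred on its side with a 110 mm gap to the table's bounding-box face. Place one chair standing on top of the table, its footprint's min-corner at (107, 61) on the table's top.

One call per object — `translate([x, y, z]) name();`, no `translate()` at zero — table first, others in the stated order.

table();
translate([338, 682, 0]) stool();
translate([-397, 107, 0]) stool();
translate([1073, 107, 0]) stool();
translate([107, 61, 702]) chair();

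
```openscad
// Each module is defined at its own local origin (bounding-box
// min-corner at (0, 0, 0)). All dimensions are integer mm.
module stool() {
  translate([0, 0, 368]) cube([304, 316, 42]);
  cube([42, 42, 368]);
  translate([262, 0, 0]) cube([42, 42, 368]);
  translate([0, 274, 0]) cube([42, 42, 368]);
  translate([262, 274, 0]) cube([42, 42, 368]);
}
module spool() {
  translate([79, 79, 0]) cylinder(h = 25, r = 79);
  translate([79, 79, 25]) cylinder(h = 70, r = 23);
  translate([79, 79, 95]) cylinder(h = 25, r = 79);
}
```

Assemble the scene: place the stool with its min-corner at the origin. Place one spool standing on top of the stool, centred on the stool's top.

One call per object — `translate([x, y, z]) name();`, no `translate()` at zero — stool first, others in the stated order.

stool();
translate([73, 79, 410]) spool();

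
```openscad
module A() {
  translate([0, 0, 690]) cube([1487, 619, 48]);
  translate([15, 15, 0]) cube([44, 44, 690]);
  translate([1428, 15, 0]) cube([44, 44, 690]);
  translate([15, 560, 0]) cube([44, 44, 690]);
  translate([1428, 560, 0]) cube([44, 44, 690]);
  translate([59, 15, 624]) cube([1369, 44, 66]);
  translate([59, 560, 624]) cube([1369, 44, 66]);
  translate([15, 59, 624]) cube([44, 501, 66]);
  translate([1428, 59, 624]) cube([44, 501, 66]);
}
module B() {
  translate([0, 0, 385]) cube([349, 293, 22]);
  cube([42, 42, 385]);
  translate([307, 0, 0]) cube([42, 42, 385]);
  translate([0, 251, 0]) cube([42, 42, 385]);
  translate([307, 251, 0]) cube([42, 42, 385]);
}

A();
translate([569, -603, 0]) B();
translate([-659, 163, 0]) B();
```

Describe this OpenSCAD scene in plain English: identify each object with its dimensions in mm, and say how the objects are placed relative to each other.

A is a table: top 1487 mm (x) × 619 mm (y), 48 mm thick, upper face at z = 738 mm, on four 44×44 mm square legs, each inset 15 mm from the nearest pair of top edges, running from z = 0 to the bottom of the top. Four apron rails, 44 mm thick and 66 mm tall, run between adjacent legs with their top edges flush with the underside of the top and their outer faces flush with the legs' outer faces.

B is a four-legged stool. The seat is 349×293 mm, 22 mm thick, top at z = 407 mm. It stands on four square legs, each 42×42 mm in cross-section, from z = 0 to the seat underside, each flush with a corner of the seat.

Two stools sit around the table at the −y, −x sides.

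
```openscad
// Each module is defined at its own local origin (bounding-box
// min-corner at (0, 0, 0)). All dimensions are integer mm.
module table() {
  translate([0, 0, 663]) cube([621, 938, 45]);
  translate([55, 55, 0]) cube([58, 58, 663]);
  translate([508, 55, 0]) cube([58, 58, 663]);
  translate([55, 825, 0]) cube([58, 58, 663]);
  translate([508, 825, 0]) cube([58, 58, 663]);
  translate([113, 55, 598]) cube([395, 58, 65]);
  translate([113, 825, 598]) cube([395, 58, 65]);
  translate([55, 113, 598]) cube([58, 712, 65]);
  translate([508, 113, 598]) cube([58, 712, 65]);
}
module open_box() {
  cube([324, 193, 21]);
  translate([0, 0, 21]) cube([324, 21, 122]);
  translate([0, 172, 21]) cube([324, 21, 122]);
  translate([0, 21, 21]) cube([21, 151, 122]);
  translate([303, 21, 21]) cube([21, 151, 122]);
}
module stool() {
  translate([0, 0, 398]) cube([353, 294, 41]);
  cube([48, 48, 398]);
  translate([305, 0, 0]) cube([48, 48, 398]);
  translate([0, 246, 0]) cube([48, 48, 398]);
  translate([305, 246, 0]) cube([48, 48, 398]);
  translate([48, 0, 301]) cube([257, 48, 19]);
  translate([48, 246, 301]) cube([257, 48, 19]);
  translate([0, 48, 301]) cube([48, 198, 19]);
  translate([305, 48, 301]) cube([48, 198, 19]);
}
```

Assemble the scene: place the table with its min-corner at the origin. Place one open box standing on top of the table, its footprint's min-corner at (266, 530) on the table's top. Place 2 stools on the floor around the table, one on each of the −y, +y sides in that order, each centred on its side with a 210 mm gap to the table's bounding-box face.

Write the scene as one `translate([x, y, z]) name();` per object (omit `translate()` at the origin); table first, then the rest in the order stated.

table();
translate([266, 530, 708]) open_box();
translate([134, -504, 0]) stool();
translate([134, 1148, 0]) stool();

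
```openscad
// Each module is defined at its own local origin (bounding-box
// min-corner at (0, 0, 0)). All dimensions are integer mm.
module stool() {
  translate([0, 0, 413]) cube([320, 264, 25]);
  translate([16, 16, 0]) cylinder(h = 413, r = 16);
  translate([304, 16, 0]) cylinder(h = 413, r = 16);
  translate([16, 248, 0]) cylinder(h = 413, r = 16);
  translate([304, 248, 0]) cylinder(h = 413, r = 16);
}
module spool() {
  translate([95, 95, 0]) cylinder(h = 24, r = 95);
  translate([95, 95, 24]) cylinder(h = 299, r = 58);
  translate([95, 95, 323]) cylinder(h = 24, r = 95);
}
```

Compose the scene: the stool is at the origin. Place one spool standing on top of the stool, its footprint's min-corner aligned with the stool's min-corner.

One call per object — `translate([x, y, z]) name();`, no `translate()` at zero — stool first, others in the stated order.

stool();
translate([0, 0, 438]) spool();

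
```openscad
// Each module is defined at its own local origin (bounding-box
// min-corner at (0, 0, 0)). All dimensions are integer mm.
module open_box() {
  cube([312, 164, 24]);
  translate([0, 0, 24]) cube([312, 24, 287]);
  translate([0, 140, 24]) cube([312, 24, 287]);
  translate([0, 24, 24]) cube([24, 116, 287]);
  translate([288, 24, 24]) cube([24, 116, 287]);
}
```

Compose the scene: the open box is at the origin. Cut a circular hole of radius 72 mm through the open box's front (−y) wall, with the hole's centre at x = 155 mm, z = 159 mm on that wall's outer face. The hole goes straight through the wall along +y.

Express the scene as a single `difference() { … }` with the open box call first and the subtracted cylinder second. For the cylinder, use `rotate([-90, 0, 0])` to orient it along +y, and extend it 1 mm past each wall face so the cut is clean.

difference() {
  open_box();
  translate([155, -1, 159]) rotate([-90, 0, 0]) cylinder(h = 26, r = 72);
}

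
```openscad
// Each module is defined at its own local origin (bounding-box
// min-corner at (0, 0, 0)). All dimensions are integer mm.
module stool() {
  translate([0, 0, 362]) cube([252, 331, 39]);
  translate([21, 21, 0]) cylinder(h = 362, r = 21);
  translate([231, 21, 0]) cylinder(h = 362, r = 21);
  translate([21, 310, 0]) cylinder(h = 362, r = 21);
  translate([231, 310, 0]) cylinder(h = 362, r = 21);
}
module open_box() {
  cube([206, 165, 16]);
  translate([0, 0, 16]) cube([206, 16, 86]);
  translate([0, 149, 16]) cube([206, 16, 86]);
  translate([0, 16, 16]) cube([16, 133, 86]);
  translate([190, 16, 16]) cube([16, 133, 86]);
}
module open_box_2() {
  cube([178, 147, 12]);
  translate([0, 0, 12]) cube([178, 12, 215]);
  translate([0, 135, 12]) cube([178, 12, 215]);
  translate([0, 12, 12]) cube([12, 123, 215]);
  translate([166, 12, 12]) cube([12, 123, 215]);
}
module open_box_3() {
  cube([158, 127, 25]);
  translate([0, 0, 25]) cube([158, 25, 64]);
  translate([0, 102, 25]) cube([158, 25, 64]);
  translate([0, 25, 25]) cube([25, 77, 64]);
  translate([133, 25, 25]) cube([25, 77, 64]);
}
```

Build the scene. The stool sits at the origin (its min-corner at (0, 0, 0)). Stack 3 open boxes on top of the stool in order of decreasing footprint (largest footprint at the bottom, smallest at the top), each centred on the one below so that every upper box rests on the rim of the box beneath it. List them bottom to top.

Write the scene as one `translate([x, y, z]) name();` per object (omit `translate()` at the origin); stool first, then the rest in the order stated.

stool();
translate([23, 83, 401]) open_box();
translate([37, 92, 503]) open_box_2();
translate([47, 102, 730]) open_box_3();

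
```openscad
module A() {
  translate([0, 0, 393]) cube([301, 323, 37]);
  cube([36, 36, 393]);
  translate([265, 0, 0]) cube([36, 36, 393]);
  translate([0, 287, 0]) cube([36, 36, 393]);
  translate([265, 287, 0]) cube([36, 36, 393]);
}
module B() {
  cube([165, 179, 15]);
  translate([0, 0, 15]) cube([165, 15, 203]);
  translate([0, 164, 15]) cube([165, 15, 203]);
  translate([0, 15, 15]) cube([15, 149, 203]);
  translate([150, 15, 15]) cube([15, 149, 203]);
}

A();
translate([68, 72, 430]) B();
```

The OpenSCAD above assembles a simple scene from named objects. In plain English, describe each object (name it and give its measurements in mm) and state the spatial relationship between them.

A is a four-legged stool. The seat is 301×323 mm, 37 mm thick, top at z = 430 mm. It stands on four square legs, each 36×36 mm in cross-section, from z = 0 to the seat underside, each flush with a corner of the seat.

B is an open storage box with external size 165×179×218 mm and wall thickness 15 mm (the base is also 15 mm thick). The base covers the whole footprint; the four walls stand on the base, with the y-facing walls full-width and the x-facing walls fitting between their inner faces.

The open box is on top of the stool, centred.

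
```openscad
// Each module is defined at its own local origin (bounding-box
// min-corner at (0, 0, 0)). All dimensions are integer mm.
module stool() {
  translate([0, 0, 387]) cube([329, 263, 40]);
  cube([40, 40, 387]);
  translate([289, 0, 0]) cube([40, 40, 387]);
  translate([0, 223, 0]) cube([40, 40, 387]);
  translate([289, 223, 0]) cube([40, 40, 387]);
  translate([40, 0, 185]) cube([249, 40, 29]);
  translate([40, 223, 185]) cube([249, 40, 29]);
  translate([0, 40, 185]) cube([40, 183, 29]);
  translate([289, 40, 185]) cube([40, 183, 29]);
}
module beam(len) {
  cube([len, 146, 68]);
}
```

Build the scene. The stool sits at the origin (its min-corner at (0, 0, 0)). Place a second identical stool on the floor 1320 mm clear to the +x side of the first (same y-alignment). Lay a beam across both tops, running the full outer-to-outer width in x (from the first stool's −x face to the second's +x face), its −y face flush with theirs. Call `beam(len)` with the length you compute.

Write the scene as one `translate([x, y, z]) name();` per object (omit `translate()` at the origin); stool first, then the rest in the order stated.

stool();
translate([1649, 0, 0]) stool();
translate([0, 0, 427]) beam(1978);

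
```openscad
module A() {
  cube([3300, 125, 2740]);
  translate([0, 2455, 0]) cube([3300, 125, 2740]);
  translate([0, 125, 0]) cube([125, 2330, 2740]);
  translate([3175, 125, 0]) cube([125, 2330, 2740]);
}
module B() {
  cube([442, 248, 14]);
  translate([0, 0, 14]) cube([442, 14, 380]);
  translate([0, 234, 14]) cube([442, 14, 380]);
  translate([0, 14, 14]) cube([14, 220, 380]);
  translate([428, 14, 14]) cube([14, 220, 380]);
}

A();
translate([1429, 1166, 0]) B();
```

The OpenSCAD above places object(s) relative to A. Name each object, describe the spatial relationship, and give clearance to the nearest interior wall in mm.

A is a house frame. B is an open box. The open box sits inside the house frame, centred. The clearance to the nearest interior wall is 1041 mm.

Clearances: x = 1304, y = 1041; minimum 1041 mm.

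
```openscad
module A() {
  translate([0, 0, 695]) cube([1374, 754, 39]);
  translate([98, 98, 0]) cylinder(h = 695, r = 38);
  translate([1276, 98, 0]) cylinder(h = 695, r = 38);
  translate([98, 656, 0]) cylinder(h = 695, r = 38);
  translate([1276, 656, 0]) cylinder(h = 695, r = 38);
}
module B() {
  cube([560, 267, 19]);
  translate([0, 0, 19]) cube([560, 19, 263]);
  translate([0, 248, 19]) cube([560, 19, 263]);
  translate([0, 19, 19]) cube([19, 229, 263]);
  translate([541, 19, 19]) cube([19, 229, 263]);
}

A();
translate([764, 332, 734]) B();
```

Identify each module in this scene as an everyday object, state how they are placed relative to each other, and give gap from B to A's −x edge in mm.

The open box's min-x is at 764; the table's min-x is 0; gap = 764 mm.

A is a table. B is an open box. The open box is on top of the table. The gap from the open box to the table's −x edge is 764 mm.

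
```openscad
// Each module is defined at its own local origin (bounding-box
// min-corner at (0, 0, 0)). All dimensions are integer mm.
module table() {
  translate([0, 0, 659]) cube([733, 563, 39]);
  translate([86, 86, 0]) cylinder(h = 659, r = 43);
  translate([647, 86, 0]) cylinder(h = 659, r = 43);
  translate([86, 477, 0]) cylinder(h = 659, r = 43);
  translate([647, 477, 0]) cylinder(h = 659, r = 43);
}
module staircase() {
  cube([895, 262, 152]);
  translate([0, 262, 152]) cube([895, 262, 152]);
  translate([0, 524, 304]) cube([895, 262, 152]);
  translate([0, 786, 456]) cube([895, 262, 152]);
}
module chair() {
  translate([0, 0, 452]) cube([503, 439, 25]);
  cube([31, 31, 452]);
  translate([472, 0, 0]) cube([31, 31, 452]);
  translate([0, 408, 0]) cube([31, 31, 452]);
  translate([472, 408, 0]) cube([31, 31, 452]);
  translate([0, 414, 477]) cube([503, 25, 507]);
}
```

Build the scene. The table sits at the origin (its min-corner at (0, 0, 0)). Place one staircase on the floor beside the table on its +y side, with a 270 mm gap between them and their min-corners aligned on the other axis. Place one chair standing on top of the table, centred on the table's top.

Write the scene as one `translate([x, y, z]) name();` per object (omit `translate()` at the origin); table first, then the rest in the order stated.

table();
translate([0, 833, 0]) staircase();
translate([115, 62, 698]) chair();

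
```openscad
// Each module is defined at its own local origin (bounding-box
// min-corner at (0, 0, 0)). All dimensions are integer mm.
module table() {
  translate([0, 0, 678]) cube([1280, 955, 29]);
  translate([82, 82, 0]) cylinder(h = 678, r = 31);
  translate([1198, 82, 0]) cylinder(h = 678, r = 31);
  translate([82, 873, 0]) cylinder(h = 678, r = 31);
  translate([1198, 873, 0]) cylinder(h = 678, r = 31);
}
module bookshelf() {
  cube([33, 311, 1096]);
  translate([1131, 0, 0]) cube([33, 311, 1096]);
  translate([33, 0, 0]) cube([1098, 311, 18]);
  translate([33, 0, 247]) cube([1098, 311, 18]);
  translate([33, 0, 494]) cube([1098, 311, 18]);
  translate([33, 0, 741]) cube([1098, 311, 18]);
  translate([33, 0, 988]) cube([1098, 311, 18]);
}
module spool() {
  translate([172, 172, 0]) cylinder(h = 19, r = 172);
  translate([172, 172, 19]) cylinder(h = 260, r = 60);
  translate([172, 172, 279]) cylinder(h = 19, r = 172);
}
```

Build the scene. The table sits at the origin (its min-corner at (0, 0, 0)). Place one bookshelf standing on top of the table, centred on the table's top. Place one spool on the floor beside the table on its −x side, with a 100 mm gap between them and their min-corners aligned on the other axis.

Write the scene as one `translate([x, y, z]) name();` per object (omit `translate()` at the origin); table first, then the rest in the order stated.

table();
translate([58, 322, 707]) bookshelf();
translate([-444, 0, 0]) spool();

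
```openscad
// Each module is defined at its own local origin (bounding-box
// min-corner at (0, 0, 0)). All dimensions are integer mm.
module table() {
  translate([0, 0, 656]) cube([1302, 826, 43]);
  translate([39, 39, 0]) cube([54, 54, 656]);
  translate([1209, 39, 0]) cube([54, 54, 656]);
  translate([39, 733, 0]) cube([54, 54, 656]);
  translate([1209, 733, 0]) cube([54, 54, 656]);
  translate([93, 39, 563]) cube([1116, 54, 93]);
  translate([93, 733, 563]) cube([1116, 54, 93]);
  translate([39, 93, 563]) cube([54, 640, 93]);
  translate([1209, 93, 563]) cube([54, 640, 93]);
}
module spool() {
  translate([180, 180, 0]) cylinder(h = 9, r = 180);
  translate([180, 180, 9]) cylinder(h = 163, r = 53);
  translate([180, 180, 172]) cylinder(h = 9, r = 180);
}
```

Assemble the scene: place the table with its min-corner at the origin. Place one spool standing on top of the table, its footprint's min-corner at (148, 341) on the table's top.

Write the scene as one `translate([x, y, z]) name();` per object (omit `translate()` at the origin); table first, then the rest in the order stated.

table();
translate([148, 341, 699]) spool();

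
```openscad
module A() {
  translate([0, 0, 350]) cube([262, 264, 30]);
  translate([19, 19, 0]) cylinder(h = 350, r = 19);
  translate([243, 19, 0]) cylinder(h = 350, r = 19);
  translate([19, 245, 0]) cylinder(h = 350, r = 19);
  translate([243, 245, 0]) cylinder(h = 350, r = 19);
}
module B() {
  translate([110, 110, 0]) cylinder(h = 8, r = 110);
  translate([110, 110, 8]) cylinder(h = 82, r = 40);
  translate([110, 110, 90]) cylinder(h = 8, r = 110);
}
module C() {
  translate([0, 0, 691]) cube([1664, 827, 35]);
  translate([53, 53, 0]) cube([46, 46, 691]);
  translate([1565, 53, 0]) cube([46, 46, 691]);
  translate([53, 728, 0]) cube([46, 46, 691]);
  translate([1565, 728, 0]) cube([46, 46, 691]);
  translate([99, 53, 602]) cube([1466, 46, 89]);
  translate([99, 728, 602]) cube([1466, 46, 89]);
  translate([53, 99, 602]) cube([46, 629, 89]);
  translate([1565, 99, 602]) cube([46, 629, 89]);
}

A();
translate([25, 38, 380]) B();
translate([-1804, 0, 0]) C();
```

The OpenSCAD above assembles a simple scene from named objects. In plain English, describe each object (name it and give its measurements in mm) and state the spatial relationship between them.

A is a four-legged stool. The seat is 262×264 mm, 30 mm thick, top at z = 380 mm. It stands on four round legs, each 38 mm in diameter, from z = 0 to the seat underside, each leg's axis is inset half a diameter from the nearest pair of seat edges (so the leg's bounding box is flush with the corner).

B is a spool: two coaxial disc flanges of radius 110 mm and thickness 8 mm, joined by a core cylinder of radius 40 mm and height 82 mm. The lower flange rests on z = 0 and the three cylinders share a vertical axis.

C is a rectangular dining table. The top is 1664×827×35 mm with its upper surface at z = 726 mm. It stands on four 46×46 mm square legs, each inset 53 mm from the nearest pair of top edges, running from the floor to the underside of the top. Four apron rails, 46 mm thick and 89 mm tall, run between adjacent legs with their top edges flush with the underside of the top and their outer faces flush with the legs' outer faces.

The spool is on top of the stool. The table is on the floor beside the stool on its −x side.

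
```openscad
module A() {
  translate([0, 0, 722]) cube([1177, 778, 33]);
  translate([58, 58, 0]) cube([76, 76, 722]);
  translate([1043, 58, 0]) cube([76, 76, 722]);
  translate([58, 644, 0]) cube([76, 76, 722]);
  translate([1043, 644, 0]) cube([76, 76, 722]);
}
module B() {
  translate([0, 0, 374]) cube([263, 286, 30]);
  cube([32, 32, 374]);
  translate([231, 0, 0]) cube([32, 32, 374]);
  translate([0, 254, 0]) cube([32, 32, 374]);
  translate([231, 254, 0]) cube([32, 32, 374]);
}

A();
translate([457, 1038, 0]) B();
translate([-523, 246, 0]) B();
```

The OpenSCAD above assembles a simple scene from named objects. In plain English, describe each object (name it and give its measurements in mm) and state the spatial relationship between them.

A is a table: top 1177 mm (x) × 778 mm (y), 33 mm thick, upper face at z = 755 mm, on four 76×76 mm square legs, each inset 58 mm from the nearest pair of top edges, running from z = 0 to the bottom of the top.

B is a simple wooden stool: a rectangular seat 263 mm (x) by 286 mm (y), 30 mm thick, top face at z = 404 mm, on four square legs, each 32×32 mm in cross-section. The legs rest on z = 0, each flush with a corner of the seat.

Two stools sit around the table at the +y, −x sides.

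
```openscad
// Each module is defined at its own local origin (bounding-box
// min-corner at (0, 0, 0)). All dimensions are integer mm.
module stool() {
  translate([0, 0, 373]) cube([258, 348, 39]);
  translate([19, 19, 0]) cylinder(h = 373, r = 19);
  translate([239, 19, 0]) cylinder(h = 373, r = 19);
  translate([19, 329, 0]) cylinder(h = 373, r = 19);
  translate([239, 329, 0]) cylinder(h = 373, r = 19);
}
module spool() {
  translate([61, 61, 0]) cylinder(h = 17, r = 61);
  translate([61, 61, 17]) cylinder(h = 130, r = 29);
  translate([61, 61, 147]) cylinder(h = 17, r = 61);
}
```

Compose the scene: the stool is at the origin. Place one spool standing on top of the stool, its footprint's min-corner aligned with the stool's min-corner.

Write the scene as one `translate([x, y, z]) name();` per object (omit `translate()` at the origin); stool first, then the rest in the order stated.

stool();
translate([0, 0, 412]) spool();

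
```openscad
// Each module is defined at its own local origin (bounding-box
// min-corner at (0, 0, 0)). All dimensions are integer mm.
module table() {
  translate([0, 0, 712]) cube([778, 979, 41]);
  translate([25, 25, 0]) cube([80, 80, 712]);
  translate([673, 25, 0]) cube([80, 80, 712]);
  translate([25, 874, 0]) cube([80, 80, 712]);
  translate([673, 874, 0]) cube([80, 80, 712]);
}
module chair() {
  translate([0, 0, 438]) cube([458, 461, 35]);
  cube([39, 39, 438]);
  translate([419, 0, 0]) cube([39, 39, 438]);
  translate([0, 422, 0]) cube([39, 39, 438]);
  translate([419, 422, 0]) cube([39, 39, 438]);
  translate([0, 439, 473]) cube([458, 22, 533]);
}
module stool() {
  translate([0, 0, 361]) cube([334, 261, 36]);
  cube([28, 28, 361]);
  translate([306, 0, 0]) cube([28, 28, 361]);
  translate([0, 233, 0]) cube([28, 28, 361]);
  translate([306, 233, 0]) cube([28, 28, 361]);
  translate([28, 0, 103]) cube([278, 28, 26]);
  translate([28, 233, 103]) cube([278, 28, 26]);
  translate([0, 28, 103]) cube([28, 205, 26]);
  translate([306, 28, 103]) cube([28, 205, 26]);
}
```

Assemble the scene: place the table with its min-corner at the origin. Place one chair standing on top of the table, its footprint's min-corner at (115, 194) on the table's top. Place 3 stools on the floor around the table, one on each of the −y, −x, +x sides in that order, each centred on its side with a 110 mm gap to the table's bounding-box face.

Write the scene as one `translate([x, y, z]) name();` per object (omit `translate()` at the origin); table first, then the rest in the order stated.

table();
translate([115, 194, 753]) chair();
translate([222, -371, 0]) stool();
translate([-444, 359, 0]) stool();
translate([888, 359, 0]) stool();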